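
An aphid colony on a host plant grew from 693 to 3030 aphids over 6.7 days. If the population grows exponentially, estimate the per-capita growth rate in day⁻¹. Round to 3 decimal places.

From N(t) = N₀·e^(rt): e^(r·6.7) = 3030/693 = 4.3723.
r·6.7 = ln(4.3723) = 1.4753, so r = 1.4753/6.7 = 0.22019.

0.220 per day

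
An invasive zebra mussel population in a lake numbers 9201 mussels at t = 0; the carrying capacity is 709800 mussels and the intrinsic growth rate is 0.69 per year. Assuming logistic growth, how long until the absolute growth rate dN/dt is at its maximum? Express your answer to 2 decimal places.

Logistic growth is fastest at N = K/2 = 354900.
A = (K − N₀)/N₀ = 76.144. Set K/(1 + A·e^(−rt)) = K/2 → A·e^(−rt) = 1.
e^(−0.69t) = 1/76.144 = 0.013133, so t = ln(76.144)/0.69 = 4.3326/0.69 = 6.2792.

6.28 years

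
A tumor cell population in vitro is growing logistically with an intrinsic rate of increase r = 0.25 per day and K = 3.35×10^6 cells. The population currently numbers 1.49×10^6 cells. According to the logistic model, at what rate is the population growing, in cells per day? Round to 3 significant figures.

207000 cells per day

dN/dt = rN(1 − N/K) = 0.25 × 1.49×10^6 × (1 − 1.49×10^6/3.35×10^6).
1 − 1.49×10^6/3.35×10^6 = 0.55522; dN/dt = 0.25 × 1.49×10^6 × 0.55522 = 2.06821×10^5.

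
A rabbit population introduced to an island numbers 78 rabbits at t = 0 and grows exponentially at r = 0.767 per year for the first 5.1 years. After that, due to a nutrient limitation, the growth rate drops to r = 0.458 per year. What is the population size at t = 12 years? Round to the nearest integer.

91914 rabbits

Phase 1: N(5.1) = 78·e^(0.767×5.1) = 78·e^3.912 = 3898.74.
Phase 2 runs for 12 − 5.1 = 6.9 years at r = 0.458.
N(12) = 3898.74·e^(0.458×6.9) = 3898.74·e^3.16 = 91914.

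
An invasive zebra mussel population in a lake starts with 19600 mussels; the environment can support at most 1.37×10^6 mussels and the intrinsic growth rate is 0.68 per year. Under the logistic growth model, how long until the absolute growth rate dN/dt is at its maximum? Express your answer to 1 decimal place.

6.2 years

Logistic growth is fastest at N = K/2 = 685000.
A = (K − N₀)/N₀ = 68.898. Set K/(1 + A·e^(−rt)) = K/2 → A·e^(−rt) = 1.
e^(−0.68t) = 1/68.898 = 0.0145142, so t = ln(68.898)/0.68 = 4.2326/0.68 = 6.2245.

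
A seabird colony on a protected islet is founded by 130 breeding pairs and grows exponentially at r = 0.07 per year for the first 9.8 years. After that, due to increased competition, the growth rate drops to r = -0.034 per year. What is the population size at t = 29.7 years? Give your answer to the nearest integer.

Phase 1: N(9.8) = 130·e^(0.07×9.8) = 130·e^0.686 = 258.148.
Phase 2 runs for 29.7 − 9.8 = 19.9 years at r = -0.034.
N(29.7) = 258.148·e^(-0.034×19.9) = 258.148·e^-0.6766 = 131.228.

131 breeding pairs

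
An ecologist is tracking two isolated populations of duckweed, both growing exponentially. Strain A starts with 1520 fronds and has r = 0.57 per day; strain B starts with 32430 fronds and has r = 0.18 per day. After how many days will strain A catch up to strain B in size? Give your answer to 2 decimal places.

7.85 days

Set 1520·e^(0.57t) = 32430·e^(0.18t).
e^((0.57 − 0.18)t) = 32430/1520 → e^(0.39·t) = 21.336.
0.39·t = ln(21.336) = 3.0604, so t = 3.0604/0.39 = 7.8471.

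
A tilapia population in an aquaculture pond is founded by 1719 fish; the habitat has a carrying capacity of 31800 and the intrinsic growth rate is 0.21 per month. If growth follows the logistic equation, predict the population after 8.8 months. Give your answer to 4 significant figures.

A = (K − N₀)/N₀ = (31800 − 1719)/1719 = 17.499.
N(t) = K/(1 + A·e^(−rt)) = 31800/(1 + 17.499×e^(−0.21×8.8)).
e^(−1.848) = 0.15755; denominator = 1 + 17.499×0.15755 = 3.757.
N = 31800/3.757 = 8464.15.

8464 fish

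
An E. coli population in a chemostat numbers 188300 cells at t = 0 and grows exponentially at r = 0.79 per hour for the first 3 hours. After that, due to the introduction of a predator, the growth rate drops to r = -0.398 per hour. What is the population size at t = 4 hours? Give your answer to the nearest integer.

Phase 1: N(3) = 188300·e^(0.79×3) = 188300·e^2.37 = 2.014319×10^6.
Phase 2 runs for 4 − 3 = 1 hours at r = -0.398.
N(4) = 2.014319×10^6·e^(-0.398×1) = 2.014319×10^6·e^-0.398 = 1.352942×10^6.

1352942 cells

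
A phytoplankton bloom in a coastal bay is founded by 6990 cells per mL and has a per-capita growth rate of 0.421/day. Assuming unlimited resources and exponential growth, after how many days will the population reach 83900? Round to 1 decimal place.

Set N₀·e^(rt) = 83900: e^(0.421·t) = 83900/6990 = 12.003.
0.421·t = ln(12.003) = 2.4851, so t = 2.4851/0.421 = 5.903.

5.9 days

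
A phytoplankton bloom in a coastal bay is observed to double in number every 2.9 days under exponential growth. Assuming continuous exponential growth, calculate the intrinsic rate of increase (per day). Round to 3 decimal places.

0.239 per day

r = ln(2)/t_d = 0.6931/2.9 = 0.23902.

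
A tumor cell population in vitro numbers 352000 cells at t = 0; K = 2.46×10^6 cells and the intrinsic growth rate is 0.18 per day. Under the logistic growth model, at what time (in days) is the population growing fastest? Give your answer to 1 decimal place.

9.9 days

Logistic growth is fastest at N = K/2 = 1.23×10^6.
A = (K − N₀)/N₀ = 5.9886. Set K/(1 + A·e^(−rt)) = K/2 → A·e^(−rt) = 1.
e^(−0.18t) = 1/5.9886 = 0.166983, so t = ln(5.9886)/0.18 = 1.7899/0.18 = 9.9437.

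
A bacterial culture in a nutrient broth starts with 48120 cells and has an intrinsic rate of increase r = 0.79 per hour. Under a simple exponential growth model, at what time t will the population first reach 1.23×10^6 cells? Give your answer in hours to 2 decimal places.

4.10 hours

Set N₀·e^(rt) = 1.23×10^6: e^(0.79·t) = 1.23×10^6/48120 = 25.561.
0.79·t = ln(25.561) = 3.2411, so t = 3.2411/0.79 = 4.1026.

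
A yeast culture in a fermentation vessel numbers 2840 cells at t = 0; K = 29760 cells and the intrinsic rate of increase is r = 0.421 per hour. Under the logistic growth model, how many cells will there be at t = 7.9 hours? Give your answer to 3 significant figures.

22200 cells

A = (K − N₀)/N₀ = (29760 − 2840)/2840 = 9.4789.
N(t) = K/(1 + A·e^(−rt)) = 29760/(1 + 9.4789×e^(−0.421×7.9)).
e^(−3.326) = 0.03594; denominator = 1 + 9.4789×0.03594 = 1.3407.
N = 29760/1.3407 = 22197.8.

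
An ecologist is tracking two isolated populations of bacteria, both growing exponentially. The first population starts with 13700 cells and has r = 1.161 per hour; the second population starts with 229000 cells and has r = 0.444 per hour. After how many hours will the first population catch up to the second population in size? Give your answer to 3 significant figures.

3.93 hours

Set 13700·e^(1.161t) = 229000·e^(0.444t).
e^((1.161 − 0.444)t) = 229000/13700 → e^(0.717·t) = 16.715.
0.717·t = ln(16.715) = 2.8163, so t = 2.8163/0.717 = 3.9279.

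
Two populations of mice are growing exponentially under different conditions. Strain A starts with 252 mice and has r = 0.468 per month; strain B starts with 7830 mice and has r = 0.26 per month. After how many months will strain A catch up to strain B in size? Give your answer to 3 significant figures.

Set 252·e^(0.468t) = 7830·e^(0.26t).
e^((0.468 − 0.26)t) = 7830/252 → e^(0.208·t) = 31.071.
0.208·t = ln(31.071) = 3.4363, so t = 3.4363/0.208 = 16.521.

16.5 months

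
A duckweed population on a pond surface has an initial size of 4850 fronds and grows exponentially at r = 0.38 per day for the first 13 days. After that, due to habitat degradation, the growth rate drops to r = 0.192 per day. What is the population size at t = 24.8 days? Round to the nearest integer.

6532720 fronds

Phase 1: N(13) = 4850·e^(0.38×13) = 4850·e^4.94 = 677886.
Phase 2 runs for 24.8 − 13 = 11.8 days at r = 0.192.
N(24.8) = 677886·e^(0.192×11.8) = 677886·e^2.266 = 6.53272×10^6.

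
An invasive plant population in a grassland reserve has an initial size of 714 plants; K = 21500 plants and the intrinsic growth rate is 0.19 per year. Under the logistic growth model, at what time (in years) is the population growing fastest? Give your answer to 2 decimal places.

17.74 years

Logistic growth is fastest at N = K/2 = 10750.
A = (K − N₀)/N₀ = 29.112. Set K/(1 + A·e^(−rt)) = K/2 → A·e^(−rt) = 1.
e^(−0.19t) = 1/29.112 = 0.03435, so t = ln(29.112)/0.19 = 3.3712/0.19 = 17.743.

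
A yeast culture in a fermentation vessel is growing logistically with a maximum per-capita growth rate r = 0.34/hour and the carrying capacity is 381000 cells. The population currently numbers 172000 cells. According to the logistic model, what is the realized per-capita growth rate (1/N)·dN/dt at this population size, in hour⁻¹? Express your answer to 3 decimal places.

0.187 per hour

(1/N)·dN/dt = r(1 − N/K) = 0.34 × (1 − 172000/381000).
= 0.34 × 0.54856 = 0.18651.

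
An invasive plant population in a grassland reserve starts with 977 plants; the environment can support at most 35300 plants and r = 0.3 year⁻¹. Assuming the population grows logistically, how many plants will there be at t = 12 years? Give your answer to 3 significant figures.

18000 plants

A = (K − N₀)/N₀ = (35300 − 977)/977 = 35.131.
N(t) = K/(1 + A·e^(−rt)) = 35300/(1 + 35.131×e^(−0.3×12)).
e^(−3.6) = 0.027324; denominator = 1 + 35.131×0.027324 = 1.9599.
N = 35300/1.9599 = 18011.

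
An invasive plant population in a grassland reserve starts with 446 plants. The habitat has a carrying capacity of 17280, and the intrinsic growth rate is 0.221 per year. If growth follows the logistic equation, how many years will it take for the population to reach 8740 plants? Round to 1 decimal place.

A = (K − N₀)/N₀ = (17280 − 446)/446 = 37.744.
Solve 17280/(1 + 37.744·e^(−0.221t)) = 8740: 1 + 37.744·e^(−0.221t) = 1.9771, so e^(−0.221t) = 0.0258877.
−0.221·t = ln(0.0258877) = -3.654, so t = 3.654/0.221 = 16.534.

16.5 years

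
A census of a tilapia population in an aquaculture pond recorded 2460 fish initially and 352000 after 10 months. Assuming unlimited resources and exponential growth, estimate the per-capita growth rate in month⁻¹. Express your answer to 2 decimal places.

From N(t) = N₀·e^(rt): e^(r·10) = 352000/2460 = 143.09.
r·10 = ln(143.09) = 4.9635, so r = 4.9635/10 = 0.49635.

0.50 per month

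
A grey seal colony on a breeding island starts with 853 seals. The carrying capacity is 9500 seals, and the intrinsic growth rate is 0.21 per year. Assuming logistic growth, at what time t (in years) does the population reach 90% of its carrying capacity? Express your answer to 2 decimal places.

21.49 years

A = (K − N₀)/N₀ = (9500 − 853)/853 = 10.137.
Solve 9500/(1 + 10.137·e^(−0.21t)) = 8550: 1 + 10.137·e^(−0.21t) = 1.1111, so e^(−0.21t) = 0.0109608.
−0.21·t = ln(0.0109608) = -4.5134, so t = 4.5134/0.21 = 21.493.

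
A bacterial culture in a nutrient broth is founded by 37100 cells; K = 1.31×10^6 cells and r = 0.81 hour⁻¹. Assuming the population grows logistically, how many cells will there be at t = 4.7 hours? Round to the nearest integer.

743395 cells

A = (K − N₀)/N₀ = (1.31×10^6 − 37100)/37100 = 34.31.
N(t) = K/(1 + A·e^(−rt)) = 1.31×10^6/(1 + 34.31×e^(−0.81×4.7)).
e^(−3.807) = 0.022215; denominator = 1 + 34.31×0.022215 = 1.7622.
N = 1.31×10^6/1.7622 = 743395.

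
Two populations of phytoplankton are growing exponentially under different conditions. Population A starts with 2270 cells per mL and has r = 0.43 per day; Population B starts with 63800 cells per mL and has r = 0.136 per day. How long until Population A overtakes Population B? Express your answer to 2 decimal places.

Set 2270·e^(0.43t) = 63800·e^(0.136t).
e^((0.43 − 0.136)t) = 63800/2270 → e^(0.294·t) = 28.106.
0.294·t = ln(28.106) = 3.336, so t = 3.336/0.294 = 11.347.

11.35 days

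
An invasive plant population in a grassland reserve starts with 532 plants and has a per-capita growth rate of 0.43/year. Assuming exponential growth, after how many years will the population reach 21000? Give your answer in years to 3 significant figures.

8.55 years

Set N₀·e^(rt) = 21000: e^(0.43·t) = 21000/532 = 39.474.
0.43·t = ln(39.474) = 3.6756, so t = 3.6756/0.43 = 8.548.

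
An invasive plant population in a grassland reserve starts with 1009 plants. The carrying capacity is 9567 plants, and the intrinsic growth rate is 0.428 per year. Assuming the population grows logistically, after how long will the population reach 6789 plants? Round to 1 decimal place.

7.1 years

A = (K − N₀)/N₀ = (9567 − 1009)/1009 = 8.4817.
Solve 9567/(1 + 8.4817·e^(−0.428t)) = 6789: 1 + 8.4817·e^(−0.428t) = 1.4092, so e^(−0.428t) = 0.0482442.
−0.428·t = ln(0.0482442) = -3.0315, so t = 3.0315/0.428 = 7.0829.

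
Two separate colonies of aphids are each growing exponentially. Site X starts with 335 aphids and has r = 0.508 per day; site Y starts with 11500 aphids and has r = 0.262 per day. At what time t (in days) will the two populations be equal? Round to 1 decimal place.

14.4 days

Set 335·e^(0.508t) = 11500·e^(0.262t).
e^((0.508 − 0.262)t) = 11500/335 → e^(0.246·t) = 34.328.
0.246·t = ln(34.328) = 3.536, so t = 3.536/0.246 = 14.374.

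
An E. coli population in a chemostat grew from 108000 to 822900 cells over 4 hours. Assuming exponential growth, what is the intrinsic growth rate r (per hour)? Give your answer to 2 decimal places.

0.51 per hour

From N(t) = N₀·e^(rt): e^(r·4) = 822900/108000 = 7.6194.
r·4 = ln(7.6194) = 2.0307, so r = 2.0307/4 = 0.50768.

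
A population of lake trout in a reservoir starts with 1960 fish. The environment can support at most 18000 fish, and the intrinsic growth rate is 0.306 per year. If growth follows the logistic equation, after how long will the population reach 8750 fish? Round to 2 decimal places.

A = (K − N₀)/N₀ = (18000 − 1960)/1960 = 8.1837.
Solve 18000/(1 + 8.1837·e^(−0.306t)) = 8750: 1 + 8.1837·e^(−0.306t) = 2.0571, so e^(−0.306t) = 0.129177.
−0.306·t = ln(0.129177) = -2.0466, so t = 2.0466/0.306 = 6.6881.

6.69 years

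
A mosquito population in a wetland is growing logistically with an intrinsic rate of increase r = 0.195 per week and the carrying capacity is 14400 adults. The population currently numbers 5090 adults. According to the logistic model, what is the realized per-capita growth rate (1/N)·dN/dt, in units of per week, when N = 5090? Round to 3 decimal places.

0.126 per week

(1/N)·dN/dt = r(1 − N/K) = 0.195 × (1 − 5090/14400).
= 0.195 × 0.64653 = 0.12607.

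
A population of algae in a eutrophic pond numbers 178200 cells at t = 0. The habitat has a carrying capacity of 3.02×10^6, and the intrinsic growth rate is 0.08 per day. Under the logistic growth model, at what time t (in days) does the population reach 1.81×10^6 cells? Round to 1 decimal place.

A = (K − N₀)/N₀ = (3.02×10^6 − 178200)/178200 = 15.947.
Solve 3.02×10^6/(1 + 15.947·e^(−0.08t)) = 1.81×10^6: 1 + 15.947·e^(−0.08t) = 1.6685, so e^(−0.08t) = 0.04192.
−0.08·t = ln(0.04192) = -3.172, so t = 3.172/0.08 = 39.65.

39.6 days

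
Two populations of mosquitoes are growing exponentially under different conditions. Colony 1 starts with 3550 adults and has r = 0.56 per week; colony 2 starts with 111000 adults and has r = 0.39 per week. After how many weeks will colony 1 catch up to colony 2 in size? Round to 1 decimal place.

20.3 weeks

Set 3550·e^(0.56t) = 111000·e^(0.39t).
e^((0.56 − 0.39)t) = 111000/3550 → e^(0.17·t) = 31.268.
0.17·t = ln(31.268) = 3.4426, so t = 3.4426/0.17 = 20.25.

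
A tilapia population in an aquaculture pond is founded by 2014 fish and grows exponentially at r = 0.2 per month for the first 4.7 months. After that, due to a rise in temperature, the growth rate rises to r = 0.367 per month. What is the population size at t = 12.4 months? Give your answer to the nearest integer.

Phase 1: N(4.7) = 2014·e^(0.2×4.7) = 2014·e^0.94 = 5155.8.
Phase 2 runs for 12.4 − 4.7 = 7.7 months at r = 0.367.
N(12.4) = 5155.8·e^(0.367×7.7) = 5155.8·e^2.826 = 87010.

87010 fish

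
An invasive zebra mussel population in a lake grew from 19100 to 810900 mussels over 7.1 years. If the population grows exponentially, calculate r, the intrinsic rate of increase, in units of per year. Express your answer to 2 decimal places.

0.53 per year

From N(t) = N₀·e^(rt): e^(r·7.1) = 810900/19100 = 42.455.
r·7.1 = ln(42.455) = 3.7485, so r = 3.7485/7.1 = 0.52795.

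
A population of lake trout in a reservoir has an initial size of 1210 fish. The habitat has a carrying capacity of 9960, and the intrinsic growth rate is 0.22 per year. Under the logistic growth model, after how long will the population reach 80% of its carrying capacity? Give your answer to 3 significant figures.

A = (K − N₀)/N₀ = (9960 − 1210)/1210 = 7.2314.
Solve 9960/(1 + 7.2314·e^(−0.22t)) = 7968: 1 + 7.2314·e^(−0.22t) = 1.25, so e^(−0.22t) = 0.0345714.
−0.22·t = ln(0.0345714) = -3.3647, so t = 3.3647/0.22 = 15.294.

15.3 years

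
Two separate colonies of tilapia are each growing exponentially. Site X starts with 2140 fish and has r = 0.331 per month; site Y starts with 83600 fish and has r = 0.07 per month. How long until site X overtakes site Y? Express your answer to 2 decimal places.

14.04 months

Set 2140·e^(0.331t) = 83600·e^(0.07t).
e^((0.331 − 0.07)t) = 83600/2140 → e^(0.261·t) = 39.065.
0.261·t = ln(39.065) = 3.6652, so t = 3.6652/0.261 = 14.043.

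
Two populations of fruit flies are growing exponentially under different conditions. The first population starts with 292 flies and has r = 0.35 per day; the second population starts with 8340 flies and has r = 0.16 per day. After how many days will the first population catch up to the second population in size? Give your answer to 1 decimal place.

17.6 days

Set 292·e^(0.35t) = 8340·e^(0.16t).
e^((0.35 − 0.16)t) = 8340/292 → e^(0.19·t) = 28.562.
0.19·t = ln(28.562) = 3.3521, so t = 3.3521/0.19 = 17.642.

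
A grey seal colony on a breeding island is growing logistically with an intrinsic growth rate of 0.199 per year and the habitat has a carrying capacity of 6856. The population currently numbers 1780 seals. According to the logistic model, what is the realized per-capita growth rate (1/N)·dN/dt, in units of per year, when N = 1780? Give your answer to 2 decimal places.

(1/N)·dN/dt = r(1 − N/K) = 0.199 × (1 − 1780/6856).
= 0.199 × 0.74037 = 0.14733.

0.15 per year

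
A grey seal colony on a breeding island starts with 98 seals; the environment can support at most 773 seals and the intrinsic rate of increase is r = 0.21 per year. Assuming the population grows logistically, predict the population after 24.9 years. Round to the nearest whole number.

A = (K − N₀)/N₀ = (773 − 98)/98 = 6.8878.
N(t) = K/(1 + A·e^(−rt)) = 773/(1 + 6.8878×e^(−0.21×24.9)).
e^(−5.229) = 0.0053589; denominator = 1 + 6.8878×0.0053589 = 1.0369.
N = 773/1.0369 = 745.484.

745 seals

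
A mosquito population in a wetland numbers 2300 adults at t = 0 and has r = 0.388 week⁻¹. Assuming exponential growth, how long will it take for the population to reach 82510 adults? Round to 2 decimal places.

Set N₀·e^(rt) = 82510: e^(0.388·t) = 82510/2300 = 35.874.
0.388·t = ln(35.874) = 3.58, so t = 3.58/0.388 = 9.2268.

9.23 weeks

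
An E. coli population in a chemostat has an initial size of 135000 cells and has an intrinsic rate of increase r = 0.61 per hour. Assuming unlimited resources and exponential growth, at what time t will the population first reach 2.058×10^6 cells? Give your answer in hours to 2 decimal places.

Set N₀·e^(rt) = 2.058×10^6: e^(0.61·t) = 2.058×10^6/135000 = 15.244.
0.61·t = ln(15.244) = 2.7242, so t = 2.7242/0.61 = 4.4659.

4.47 hours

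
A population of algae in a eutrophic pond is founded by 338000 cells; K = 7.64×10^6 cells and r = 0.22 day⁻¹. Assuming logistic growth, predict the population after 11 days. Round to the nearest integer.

A = (K − N₀)/N₀ = (7.64×10^6 − 338000)/338000 = 21.604.
N(t) = K/(1 + A·e^(−rt)) = 7.64×10^6/(1 + 21.604×e^(−0.22×11)).
e^(−2.42) = 0.088922; denominator = 1 + 21.604×0.088922 = 2.921.
N = 7.64×10^6/2.921 = 2.615522×10^6.

2615522 cells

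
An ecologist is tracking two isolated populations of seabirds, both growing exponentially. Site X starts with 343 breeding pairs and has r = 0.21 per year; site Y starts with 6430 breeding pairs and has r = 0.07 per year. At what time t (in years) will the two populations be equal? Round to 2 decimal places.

Set 343·e^(0.21t) = 6430·e^(0.07t).
e^((0.21 − 0.07)t) = 6430/343 → e^(0.14·t) = 18.746.
0.14·t = ln(18.746) = 2.931, so t = 2.931/0.14 = 20.936.

20.94 years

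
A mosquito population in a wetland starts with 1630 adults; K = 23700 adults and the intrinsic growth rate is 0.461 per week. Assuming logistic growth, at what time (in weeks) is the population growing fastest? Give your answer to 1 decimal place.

5.7 weeks

Logistic growth is fastest at N = K/2 = 11850.
A = (K − N₀)/N₀ = 13.54. Set K/(1 + A·e^(−rt)) = K/2 → A·e^(−rt) = 1.
e^(−0.461t) = 1/13.54 = 0.0738559, so t = ln(13.54)/0.461 = 2.6056/0.461 = 5.6521.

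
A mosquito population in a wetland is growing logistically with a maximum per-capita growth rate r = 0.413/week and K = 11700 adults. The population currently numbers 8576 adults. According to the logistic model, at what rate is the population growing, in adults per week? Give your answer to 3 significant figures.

946 adults per week

dN/dt = rN(1 − N/K) = 0.413 × 8576 × (1 − 8576/11700).
1 − 8576/11700 = 0.26701; dN/dt = 0.413 × 8576 × 0.26701 = 945.71.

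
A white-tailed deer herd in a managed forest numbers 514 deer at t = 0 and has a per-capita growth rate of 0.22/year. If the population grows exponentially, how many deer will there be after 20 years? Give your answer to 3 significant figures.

41900 deer

N(t) = N₀·e^(rt) = 514 × e^(0.22×20) = 514 × e^4.4.
e^4.4 ≈ 81.451, so N ≈ 514 × 81.451 = 41865.7.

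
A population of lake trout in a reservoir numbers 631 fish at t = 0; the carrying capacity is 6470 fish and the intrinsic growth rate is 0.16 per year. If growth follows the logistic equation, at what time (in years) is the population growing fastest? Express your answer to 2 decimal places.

Logistic growth is fastest at N = K/2 = 3235.
A = (K − N₀)/N₀ = 9.2536. Set K/(1 + A·e^(−rt)) = K/2 → A·e^(−rt) = 1.
e^(−0.16t) = 1/9.2536 = 0.108066, so t = ln(9.2536)/0.16 = 2.225/0.16 = 13.906.

13.91 years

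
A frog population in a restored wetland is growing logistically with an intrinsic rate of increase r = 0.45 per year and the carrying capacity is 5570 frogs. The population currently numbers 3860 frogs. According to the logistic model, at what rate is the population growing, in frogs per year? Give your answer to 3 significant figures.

dN/dt = rN(1 − N/K) = 0.45 × 3860 × (1 − 3860/5570).
1 − 3860/5570 = 0.307; dN/dt = 0.45 × 3860 × 0.307 = 533.26.

533 frogs per year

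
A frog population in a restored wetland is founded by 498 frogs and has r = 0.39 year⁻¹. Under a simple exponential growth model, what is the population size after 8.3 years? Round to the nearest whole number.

12678 frogs

N(t) = N₀·e^(rt) = 498 × e^(0.39×8.3) = 498 × e^3.237.
e^3.237 ≈ 25.457, so N ≈ 498 × 25.457 = 12677.7.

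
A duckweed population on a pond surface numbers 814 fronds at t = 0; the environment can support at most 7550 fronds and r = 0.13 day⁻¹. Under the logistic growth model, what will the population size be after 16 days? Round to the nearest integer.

A = (K − N₀)/N₀ = (7550 − 814)/814 = 8.2752.
N(t) = K/(1 + A·e^(−rt)) = 7550/(1 + 8.2752×e^(−0.13×16)).
e^(−2.08) = 0.12493; denominator = 1 + 8.2752×0.12493 = 2.0338.
N = 7550/2.0338 = 3712.23.

3712 fronds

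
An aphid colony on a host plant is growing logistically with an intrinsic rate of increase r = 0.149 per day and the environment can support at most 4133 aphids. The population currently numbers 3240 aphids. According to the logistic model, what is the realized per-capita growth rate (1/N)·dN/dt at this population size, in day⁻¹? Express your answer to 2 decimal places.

(1/N)·dN/dt = r(1 − N/K) = 0.149 × (1 − 3240/4133).
= 0.149 × 0.21607 = 0.032194.

0.03 per day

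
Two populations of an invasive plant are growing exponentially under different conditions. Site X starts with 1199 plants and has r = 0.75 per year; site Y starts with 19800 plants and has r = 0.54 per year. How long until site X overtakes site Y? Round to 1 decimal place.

13.4 years

Set 1199·e^(0.75t) = 19800·e^(0.54t).
e^((0.75 − 0.54)t) = 19800/1199 → e^(0.21·t) = 16.514.
0.21·t = ln(16.514) = 2.8042, so t = 2.8042/0.21 = 13.353.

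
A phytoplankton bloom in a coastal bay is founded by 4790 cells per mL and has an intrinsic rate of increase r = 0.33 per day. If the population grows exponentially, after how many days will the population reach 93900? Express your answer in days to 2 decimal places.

Set N₀·e^(rt) = 93900: e^(0.33·t) = 93900/4790 = 19.603.
0.33·t = ln(19.603) = 2.9757, so t = 2.9757/0.33 = 9.0173.

9.02 days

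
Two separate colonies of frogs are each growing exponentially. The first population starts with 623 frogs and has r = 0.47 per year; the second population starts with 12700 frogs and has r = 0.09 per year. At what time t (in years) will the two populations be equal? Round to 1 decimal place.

Set 623·e^(0.47t) = 12700·e^(0.09t).
e^((0.47 − 0.09)t) = 12700/623 → e^(0.38·t) = 20.385.
0.38·t = ln(20.385) = 3.0148, so t = 3.0148/0.38 = 7.9337.

7.9 years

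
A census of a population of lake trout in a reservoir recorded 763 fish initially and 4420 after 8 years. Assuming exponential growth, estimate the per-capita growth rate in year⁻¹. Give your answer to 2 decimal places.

From N(t) = N₀·e^(rt): e^(r·8) = 4420/763 = 5.7929.
r·8 = ln(5.7929) = 1.7566, so r = 1.7566/8 = 0.21958.

0.22 per year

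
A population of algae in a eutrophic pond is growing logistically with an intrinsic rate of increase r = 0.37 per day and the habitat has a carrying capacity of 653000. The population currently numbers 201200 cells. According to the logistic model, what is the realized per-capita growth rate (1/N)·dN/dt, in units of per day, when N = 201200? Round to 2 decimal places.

0.26 per day

(1/N)·dN/dt = r(1 − N/K) = 0.37 × (1 − 201200/653000).
= 0.37 × 0.69188 = 0.256.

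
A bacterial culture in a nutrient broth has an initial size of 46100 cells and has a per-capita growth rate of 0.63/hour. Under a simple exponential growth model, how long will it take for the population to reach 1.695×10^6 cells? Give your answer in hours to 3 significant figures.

Set N₀·e^(rt) = 1.695×10^6: e^(0.63·t) = 1.695×10^6/46100 = 36.768.
0.63·t = ln(36.768) = 3.6046, so t = 3.6046/0.63 = 5.7216.

5.72 hours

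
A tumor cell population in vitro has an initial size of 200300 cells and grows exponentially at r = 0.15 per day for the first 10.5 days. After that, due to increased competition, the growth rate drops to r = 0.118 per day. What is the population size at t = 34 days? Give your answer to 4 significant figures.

Phase 1: N(10.5) = 200300·e^(0.15×10.5) = 200300·e^1.575 = 967598.
Phase 2 runs for 34 − 10.5 = 23.5 days at r = 0.118.
N(34) = 967598·e^(0.118×23.5) = 967598·e^2.773 = 1.548793×10^7.

15490000 cells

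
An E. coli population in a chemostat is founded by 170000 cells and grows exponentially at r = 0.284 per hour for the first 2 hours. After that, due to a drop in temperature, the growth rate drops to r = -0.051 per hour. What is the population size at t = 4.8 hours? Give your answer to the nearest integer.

Phase 1: N(2) = 170000·e^(0.284×2) = 170000·e^0.568 = 300005.
Phase 2 runs for 4.8 − 2 = 2.8 hours at r = -0.051.
N(4.8) = 300005·e^(-0.051×2.8) = 300005·e^-0.1428 = 260082.

260082 cells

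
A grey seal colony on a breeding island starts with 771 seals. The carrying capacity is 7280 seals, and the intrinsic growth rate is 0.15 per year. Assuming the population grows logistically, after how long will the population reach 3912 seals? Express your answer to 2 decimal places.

15.22 years

A = (K − N₀)/N₀ = (7280 − 771)/771 = 8.4423.
Solve 7280/(1 + 8.4423·e^(−0.15t)) = 3912: 1 + 8.4423·e^(−0.15t) = 1.8609, so e^(−0.15t) = 0.10198.
−0.15·t = ln(0.10198) = -2.283, so t = 2.283/0.15 = 15.22.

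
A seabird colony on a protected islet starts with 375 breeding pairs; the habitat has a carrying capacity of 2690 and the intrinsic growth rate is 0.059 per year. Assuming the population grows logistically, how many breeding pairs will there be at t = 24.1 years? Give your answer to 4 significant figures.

1081 breeding pairs

A = (K − N₀)/N₀ = (2690 − 375)/375 = 6.1733.
N(t) = K/(1 + A·e^(−rt)) = 2690/(1 + 6.1733×e^(−0.059×24.1)).
e^(−1.422) = 0.24126; denominator = 1 + 6.1733×0.24126 = 2.4893.
N = 2690/2.4893 = 1080.6.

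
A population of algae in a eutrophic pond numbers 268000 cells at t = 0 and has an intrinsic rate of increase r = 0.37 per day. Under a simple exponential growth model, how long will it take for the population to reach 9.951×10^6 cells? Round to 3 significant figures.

9.77 days

Set N₀·e^(rt) = 9.951×10^6: e^(0.37·t) = 9.951×10^6/268000 = 37.131.
0.37·t = ln(37.131) = 3.6144, so t = 3.6144/0.37 = 9.7688.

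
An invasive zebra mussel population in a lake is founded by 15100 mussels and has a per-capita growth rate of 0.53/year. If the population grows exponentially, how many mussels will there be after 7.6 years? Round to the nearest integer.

N(t) = N₀·e^(rt) = 15100 × e^(0.53×7.6) = 15100 × e^4.028.
e^4.028 ≈ 56.149, so N ≈ 15100 × 56.149 = 847842.

847842 mussels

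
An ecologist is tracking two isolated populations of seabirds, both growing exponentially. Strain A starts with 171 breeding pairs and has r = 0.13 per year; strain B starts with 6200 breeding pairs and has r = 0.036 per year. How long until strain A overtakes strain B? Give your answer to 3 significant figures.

Set 171·e^(0.13t) = 6200·e^(0.036t).
e^((0.13 − 0.036)t) = 6200/171 → e^(0.094·t) = 36.257.
0.094·t = ln(36.257) = 3.5906, so t = 3.5906/0.094 = 38.198.

38.2 years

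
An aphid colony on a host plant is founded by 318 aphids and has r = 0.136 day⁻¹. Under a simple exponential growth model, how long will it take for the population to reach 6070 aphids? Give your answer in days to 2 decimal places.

21.68 days

Set N₀·e^(rt) = 6070: e^(0.136·t) = 6070/318 = 19.088.
0.136·t = ln(19.088) = 2.9491, so t = 2.9491/0.136 = 21.684.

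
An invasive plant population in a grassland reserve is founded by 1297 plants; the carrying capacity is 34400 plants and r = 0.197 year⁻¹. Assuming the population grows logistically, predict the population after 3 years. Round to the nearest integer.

2273 plants

A = (K − N₀)/N₀ = (34400 − 1297)/1297 = 25.523.
N(t) = K/(1 + A·e^(−rt)) = 34400/(1 + 25.523×e^(−0.197×3)).
e^(−0.591) = 0.55377; denominator = 1 + 25.523×0.55377 = 15.134.
N = 34400/15.134 = 2273.06.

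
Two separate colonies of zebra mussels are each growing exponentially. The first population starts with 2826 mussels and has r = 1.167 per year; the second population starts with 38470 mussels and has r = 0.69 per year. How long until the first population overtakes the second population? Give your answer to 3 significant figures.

5.47 years

Set 2826·e^(1.167t) = 38470·e^(0.69t).
e^((1.167 − 0.69)t) = 38470/2826 → e^(0.477·t) = 13.613.
0.477·t = ln(13.613) = 2.611, so t = 2.611/0.477 = 5.4738.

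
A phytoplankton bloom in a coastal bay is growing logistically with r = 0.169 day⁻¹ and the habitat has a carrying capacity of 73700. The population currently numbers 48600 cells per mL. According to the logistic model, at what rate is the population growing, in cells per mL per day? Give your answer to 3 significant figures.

2800 cells per mL per day

dN/dt = rN(1 − N/K) = 0.169 × 48600 × (1 − 48600/73700).
1 − 48600/73700 = 0.34057; dN/dt = 0.169 × 48600 × 0.34057 = 2797.2.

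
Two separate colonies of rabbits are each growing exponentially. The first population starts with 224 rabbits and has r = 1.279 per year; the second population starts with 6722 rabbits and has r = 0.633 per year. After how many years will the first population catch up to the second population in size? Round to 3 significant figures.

5.27 years

Set 224·e^(1.279t) = 6722·e^(0.633t).
e^((1.279 − 0.633)t) = 6722/224 → e^(0.646·t) = 30.009.
0.646·t = ln(30.009) = 3.4015, so t = 3.4015/0.646 = 5.2655.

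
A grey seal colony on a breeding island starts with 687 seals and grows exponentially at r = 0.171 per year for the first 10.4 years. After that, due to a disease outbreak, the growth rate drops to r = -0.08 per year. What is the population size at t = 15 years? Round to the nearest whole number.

Phase 1: N(10.4) = 687·e^(0.171×10.4) = 687·e^1.778 = 4067.3.
Phase 2 runs for 15 − 10.4 = 4.6 years at r = -0.08.
N(15) = 4067.3·e^(-0.08×4.6) = 4067.3·e^-0.368 = 2815.05.

2815 seals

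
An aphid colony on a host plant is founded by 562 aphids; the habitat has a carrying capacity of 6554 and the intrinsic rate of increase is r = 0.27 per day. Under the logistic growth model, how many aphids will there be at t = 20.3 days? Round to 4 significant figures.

A = (K − N₀)/N₀ = (6554 − 562)/562 = 10.662.
N(t) = K/(1 + A·e^(−rt)) = 6554/(1 + 10.662×e^(−0.27×20.3)).
e^(−5.481) = 0.0041652; denominator = 1 + 10.662×0.0041652 = 1.0444.
N = 6554/1.0444 = 6275.32.

6275 aphids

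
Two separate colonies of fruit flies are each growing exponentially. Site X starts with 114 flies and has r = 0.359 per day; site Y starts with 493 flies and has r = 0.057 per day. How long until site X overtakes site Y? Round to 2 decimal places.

Set 114·e^(0.359t) = 493·e^(0.057t).
e^((0.359 − 0.057)t) = 493/114 → e^(0.302·t) = 4.3246.
0.302·t = ln(4.3246) = 1.4643, so t = 1.4643/0.302 = 4.8487.

4.85 days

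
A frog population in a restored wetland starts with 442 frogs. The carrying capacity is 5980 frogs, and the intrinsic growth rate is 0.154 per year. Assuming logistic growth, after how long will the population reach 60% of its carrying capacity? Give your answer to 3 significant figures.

A = (K − N₀)/N₀ = (5980 − 442)/442 = 12.529.
Solve 5980/(1 + 12.529·e^(−0.154t)) = 3588: 1 + 12.529·e^(−0.154t) = 1.6667, so e^(−0.154t) = 0.0532081.
−0.154·t = ln(0.0532081) = -2.9335, so t = 2.9335/0.154 = 19.049.

19.0 years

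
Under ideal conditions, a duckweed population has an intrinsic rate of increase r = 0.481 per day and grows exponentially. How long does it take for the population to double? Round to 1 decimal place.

Doubling time t_d = ln(2)/r = 0.6931/0.481 = 1.4411.

1.4 days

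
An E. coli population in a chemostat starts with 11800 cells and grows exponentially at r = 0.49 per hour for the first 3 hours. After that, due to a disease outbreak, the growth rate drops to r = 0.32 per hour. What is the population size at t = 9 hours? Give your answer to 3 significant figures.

350000 cells

Phase 1: N(3) = 11800·e^(0.49×3) = 11800·e^1.47 = 51321.
Phase 2 runs for 9 − 3 = 6 hours at r = 0.32.
N(9) = 51321·e^(0.32×6) = 51321·e^1.92 = 350058.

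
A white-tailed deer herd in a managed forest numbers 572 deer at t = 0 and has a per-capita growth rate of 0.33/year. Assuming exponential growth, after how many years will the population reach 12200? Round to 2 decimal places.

Set N₀·e^(rt) = 12200: e^(0.33·t) = 12200/572 = 21.329.
0.33·t = ln(21.329) = 3.0601, so t = 3.0601/0.33 = 9.2729.

9.27 years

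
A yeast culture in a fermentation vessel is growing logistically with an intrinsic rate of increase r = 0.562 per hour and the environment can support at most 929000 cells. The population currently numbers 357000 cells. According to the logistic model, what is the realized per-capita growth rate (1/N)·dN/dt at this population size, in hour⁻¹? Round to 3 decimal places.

0.346 per hour

(1/N)·dN/dt = r(1 − N/K) = 0.562 × (1 − 357000/929000).
= 0.562 × 0.61572 = 0.34603.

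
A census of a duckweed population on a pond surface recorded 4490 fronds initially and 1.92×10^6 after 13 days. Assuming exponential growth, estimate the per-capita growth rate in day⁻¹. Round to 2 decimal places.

From N(t) = N₀·e^(rt): e^(r·13) = 1.92×10^6/4490 = 427.62.
r·13 = ln(427.62) = 6.0582, so r = 6.0582/13 = 0.46602.

0.47 per day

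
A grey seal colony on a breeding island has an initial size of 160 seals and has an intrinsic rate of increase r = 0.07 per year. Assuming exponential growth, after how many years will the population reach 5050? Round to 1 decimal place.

Set N₀·e^(rt) = 5050: e^(0.07·t) = 5050/160 = 31.562.
0.07·t = ln(31.562) = 3.452, so t = 3.452/0.07 = 49.314.

49.3 years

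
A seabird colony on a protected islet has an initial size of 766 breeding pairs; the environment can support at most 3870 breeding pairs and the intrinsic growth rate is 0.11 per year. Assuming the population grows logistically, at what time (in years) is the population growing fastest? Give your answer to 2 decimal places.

12.72 years

Logistic growth is fastest at N = K/2 = 1935.
A = (K − N₀)/N₀ = 4.0522. Set K/(1 + A·e^(−rt)) = K/2 → A·e^(−rt) = 1.
e^(−0.11t) = 1/4.0522 = 0.246778, so t = ln(4.0522)/0.11 = 1.3993/0.11 = 12.721.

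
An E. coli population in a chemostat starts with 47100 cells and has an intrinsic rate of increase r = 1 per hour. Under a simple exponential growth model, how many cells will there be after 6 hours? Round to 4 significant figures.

19000000 cells

N(t) = N₀·e^(rt) = 47100 × e^(1×6) = 47100 × e^6.
e^6 ≈ 403.43, so N ≈ 47100 × 403.43 = 1.90015×10^7.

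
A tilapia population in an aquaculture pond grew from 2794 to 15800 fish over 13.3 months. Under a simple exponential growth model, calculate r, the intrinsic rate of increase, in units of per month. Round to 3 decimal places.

0.130 per month

From N(t) = N₀·e^(rt): e^(r·13.3) = 15800/2794 = 5.655.
r·13.3 = ln(5.655) = 1.7325, so r = 1.7325/13.3 = 0.13027.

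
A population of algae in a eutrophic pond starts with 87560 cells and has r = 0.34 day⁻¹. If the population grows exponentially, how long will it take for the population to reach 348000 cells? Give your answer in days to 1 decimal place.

Set N₀·e^(rt) = 348000: e^(0.34·t) = 348000/87560 = 3.9744.
0.34·t = ln(3.9744) = 1.3799, so t = 1.3799/0.34 = 4.0585.

4.1 days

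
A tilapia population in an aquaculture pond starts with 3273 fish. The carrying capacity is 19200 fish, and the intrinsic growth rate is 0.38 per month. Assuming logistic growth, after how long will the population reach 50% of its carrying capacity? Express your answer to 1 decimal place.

4.2 months

A = (K − N₀)/N₀ = (19200 − 3273)/3273 = 4.8662.
Solve 19200/(1 + 4.8662·e^(−0.38t)) = 9600: 1 + 4.8662·e^(−0.38t) = 2, so e^(−0.38t) = 0.2055.
−0.38·t = ln(0.2055) = -1.5823, so t = 1.5823/0.38 = 4.164.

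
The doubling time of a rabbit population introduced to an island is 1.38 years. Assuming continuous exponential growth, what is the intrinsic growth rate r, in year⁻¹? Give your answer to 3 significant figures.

0.502 per year

r = ln(2)/t_d = 0.6931/1.38 = 0.50228.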